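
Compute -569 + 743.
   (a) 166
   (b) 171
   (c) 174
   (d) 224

-569 + 743 = 174
c) 174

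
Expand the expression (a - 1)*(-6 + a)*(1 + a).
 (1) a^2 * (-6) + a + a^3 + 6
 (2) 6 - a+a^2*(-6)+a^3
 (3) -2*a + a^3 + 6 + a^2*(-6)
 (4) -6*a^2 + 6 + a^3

Expanding (a - 1)*(-6 + a)*(1 + a):
= 6 - a+a^2*(-6)+a^3
2) 6 - a+a^2*(-6)+a^3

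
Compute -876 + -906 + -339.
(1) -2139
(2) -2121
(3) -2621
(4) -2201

First: -876 + -906 = -1782
Then: -1782 + -339 = -2121
2) -2121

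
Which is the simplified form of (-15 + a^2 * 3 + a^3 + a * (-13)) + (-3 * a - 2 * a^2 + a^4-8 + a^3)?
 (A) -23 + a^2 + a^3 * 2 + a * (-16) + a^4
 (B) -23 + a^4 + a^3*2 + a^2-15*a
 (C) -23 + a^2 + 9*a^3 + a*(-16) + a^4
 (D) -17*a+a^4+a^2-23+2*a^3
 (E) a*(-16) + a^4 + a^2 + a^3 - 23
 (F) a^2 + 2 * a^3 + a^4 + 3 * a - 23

Adding the polynomials and combining like terms:
(-15 + a^2*3 + a^3 + a*(-13)) + (-3*a - 2*a^2 + a^4 - 8 + a^3)
= -23 + a^2 + a^3 * 2 + a * (-16) + a^4
A) -23 + a^2 + a^3 * 2 + a * (-16) + a^4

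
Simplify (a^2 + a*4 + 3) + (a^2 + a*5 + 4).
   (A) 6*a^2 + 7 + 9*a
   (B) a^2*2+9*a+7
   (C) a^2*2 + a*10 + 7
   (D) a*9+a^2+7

Adding the polynomials and combining like terms:
(a^2 + a*4 + 3) + (a^2 + a*5 + 4)
= a^2*2+9*a+7
B) a^2*2+9*a+7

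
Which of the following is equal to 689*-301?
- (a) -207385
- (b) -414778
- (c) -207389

689 * -301 = -207389
c) -207389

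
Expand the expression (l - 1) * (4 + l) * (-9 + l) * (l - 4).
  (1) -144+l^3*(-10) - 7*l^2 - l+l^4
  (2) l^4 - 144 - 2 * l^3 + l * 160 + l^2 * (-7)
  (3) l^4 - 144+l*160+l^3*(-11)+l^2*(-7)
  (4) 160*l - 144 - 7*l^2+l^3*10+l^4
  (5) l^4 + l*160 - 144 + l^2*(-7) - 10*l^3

Expanding (l - 1) * (4 + l) * (-9 + l) * (l - 4):
= l^4 + l*160 - 144 + l^2*(-7) - 10*l^3
5) l^4 + l*160 - 144 + l^2*(-7) - 10*l^3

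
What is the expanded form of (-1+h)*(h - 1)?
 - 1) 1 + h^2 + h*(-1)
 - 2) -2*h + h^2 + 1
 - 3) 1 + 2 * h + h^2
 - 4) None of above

Expanding (-1+h)*(h - 1):
= -2*h + h^2 + 1
2) -2*h + h^2 + 1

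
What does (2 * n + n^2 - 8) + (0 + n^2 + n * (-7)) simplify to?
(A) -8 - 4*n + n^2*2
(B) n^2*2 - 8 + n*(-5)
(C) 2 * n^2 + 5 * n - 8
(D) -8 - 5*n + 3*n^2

Adding the polynomials and combining like terms:
(2*n + n^2 - 8) + (0 + n^2 + n*(-7))
= n^2*2 - 8 + n*(-5)
B) n^2*2 - 8 + n*(-5)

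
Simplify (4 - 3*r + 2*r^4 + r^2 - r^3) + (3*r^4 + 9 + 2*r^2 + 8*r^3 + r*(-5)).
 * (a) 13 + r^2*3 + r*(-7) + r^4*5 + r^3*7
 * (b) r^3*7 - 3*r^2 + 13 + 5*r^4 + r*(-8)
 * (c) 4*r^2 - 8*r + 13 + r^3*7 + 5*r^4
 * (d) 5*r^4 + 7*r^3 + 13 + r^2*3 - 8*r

Adding the polynomials and combining like terms:
(4 - 3*r + 2*r^4 + r^2 - r^3) + (3*r^4 + 9 + 2*r^2 + 8*r^3 + r*(-5))
= 5*r^4 + 7*r^3 + 13 + r^2*3 - 8*r
d) 5*r^4 + 7*r^3 + 13 + r^2*3 - 8*r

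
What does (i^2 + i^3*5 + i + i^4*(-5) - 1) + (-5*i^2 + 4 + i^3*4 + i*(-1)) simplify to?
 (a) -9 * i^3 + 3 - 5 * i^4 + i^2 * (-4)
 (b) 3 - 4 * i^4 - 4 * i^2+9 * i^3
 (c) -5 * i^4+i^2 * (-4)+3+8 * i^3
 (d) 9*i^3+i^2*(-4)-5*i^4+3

Adding the polynomials and combining like terms:
(i^2 + i^3*5 + i + i^4*(-5) - 1) + (-5*i^2 + 4 + i^3*4 + i*(-1))
= 9*i^3+i^2*(-4)-5*i^4+3
d) 9*i^3+i^2*(-4)-5*i^4+3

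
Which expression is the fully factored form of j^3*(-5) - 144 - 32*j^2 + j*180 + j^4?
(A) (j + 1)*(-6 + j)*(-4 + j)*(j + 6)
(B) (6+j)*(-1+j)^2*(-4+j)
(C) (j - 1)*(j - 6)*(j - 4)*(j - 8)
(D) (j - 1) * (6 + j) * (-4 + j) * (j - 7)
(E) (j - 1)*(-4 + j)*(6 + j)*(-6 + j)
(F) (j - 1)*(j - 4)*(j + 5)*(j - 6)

We need to factor j^3*(-5) - 144 - 32*j^2 + j*180 + j^4.
The factored form is (j - 1)*(-4 + j)*(6 + j)*(-6 + j).
E) (j - 1)*(-4 + j)*(6 + j)*(-6 + j)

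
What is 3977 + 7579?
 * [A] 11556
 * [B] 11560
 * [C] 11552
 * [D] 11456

3977 + 7579 = 11556
A) 11556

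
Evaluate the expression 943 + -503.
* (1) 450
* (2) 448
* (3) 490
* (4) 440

943 + -503 = 440
4) 440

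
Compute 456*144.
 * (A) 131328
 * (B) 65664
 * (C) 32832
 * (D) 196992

456 * 144 = 65664
B) 65664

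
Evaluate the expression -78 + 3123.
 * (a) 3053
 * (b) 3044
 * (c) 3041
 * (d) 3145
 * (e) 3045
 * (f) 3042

-78 + 3123 = 3045
e) 3045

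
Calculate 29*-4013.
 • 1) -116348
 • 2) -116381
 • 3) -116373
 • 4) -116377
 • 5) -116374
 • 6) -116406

29 * -4013 = -116377
4) -116377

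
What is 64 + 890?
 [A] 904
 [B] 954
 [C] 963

64 + 890 = 954
B) 954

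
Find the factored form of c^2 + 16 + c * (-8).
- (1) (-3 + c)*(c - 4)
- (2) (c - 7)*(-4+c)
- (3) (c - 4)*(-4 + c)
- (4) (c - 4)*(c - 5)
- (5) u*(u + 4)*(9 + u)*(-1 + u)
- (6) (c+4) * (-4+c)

We need to factor c^2 + 16 + c * (-8).
The factored form is (c - 4)*(-4 + c).
3) (c - 4)*(-4 + c)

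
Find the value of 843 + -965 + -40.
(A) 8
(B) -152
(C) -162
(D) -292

First: 843 + -965 = -122
Then: -122 + -40 = -162
C) -162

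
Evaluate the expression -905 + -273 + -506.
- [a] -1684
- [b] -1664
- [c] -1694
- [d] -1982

First: -905 + -273 = -1178
Then: -1178 + -506 = -1684
a) -1684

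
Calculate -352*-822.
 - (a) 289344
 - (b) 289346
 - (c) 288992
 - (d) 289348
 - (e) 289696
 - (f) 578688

-352 * -822 = 289344
a) 289344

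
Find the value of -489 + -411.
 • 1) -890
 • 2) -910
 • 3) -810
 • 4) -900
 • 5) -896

-489 + -411 = -900
4) -900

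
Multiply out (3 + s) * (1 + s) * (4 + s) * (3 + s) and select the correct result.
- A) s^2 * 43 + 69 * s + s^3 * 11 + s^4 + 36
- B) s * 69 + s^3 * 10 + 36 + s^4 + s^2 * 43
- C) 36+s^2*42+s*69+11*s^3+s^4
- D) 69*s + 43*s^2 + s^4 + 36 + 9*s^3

Expanding (3 + s) * (1 + s) * (4 + s) * (3 + s):
= s^2 * 43 + 69 * s + s^3 * 11 + s^4 + 36
A) s^2 * 43 + 69 * s + s^3 * 11 + s^4 + 36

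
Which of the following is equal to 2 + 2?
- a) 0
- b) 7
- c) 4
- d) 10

2 + 2 = 4
c) 4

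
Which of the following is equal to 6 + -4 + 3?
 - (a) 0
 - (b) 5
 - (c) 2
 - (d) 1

First: 6 + -4 = 2
Then: 2 + 3 = 5
b) 5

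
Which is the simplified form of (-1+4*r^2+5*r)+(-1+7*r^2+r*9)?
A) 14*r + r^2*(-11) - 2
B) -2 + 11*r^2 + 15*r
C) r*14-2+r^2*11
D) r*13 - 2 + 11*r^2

Adding the polynomials and combining like terms:
(-1 + 4*r^2 + 5*r) + (-1 + 7*r^2 + r*9)
= r*14-2+r^2*11
C) r*14-2+r^2*11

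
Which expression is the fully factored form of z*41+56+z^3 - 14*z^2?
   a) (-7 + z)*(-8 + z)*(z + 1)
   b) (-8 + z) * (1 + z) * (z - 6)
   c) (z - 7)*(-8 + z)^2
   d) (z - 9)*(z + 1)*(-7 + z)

We need to factor z*41+56+z^3 - 14*z^2.
The factored form is (-7 + z)*(-8 + z)*(z + 1).
a) (-7 + z)*(-8 + z)*(z + 1)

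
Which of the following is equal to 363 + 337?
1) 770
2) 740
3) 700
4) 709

363 + 337 = 700
3) 700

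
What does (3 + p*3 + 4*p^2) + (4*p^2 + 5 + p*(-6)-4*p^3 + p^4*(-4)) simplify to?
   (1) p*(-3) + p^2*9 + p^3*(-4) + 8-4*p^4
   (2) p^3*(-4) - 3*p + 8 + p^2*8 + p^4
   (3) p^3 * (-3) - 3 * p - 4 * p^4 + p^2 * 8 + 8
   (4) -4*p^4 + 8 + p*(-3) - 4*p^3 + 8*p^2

Adding the polynomials and combining like terms:
(3 + p*3 + 4*p^2) + (4*p^2 + 5 + p*(-6) - 4*p^3 + p^4*(-4))
= -4*p^4 + 8 + p*(-3) - 4*p^3 + 8*p^2
4) -4*p^4 + 8 + p*(-3) - 4*p^3 + 8*p^2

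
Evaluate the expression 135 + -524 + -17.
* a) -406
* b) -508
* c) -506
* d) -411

First: 135 + -524 = -389
Then: -389 + -17 = -406
a) -406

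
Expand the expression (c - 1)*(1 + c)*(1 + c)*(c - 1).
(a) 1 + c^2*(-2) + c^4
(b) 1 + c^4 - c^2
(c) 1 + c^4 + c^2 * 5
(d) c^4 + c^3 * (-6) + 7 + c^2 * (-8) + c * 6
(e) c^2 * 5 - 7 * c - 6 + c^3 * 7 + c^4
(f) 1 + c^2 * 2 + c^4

Expanding (c - 1)*(1 + c)*(1 + c)*(c - 1):
= 1 + c^2*(-2) + c^4
a) 1 + c^2*(-2) + c^4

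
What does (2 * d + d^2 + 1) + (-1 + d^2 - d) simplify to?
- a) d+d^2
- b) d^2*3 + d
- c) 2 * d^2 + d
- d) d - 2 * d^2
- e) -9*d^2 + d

Adding the polynomials and combining like terms:
(2*d + d^2 + 1) + (-1 + d^2 - d)
= 2 * d^2 + d
c) 2 * d^2 + d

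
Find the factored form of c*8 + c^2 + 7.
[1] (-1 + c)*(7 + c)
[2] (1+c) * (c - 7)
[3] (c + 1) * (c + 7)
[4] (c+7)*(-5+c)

We need to factor c*8 + c^2 + 7.
The factored form is (c + 1) * (c + 7).
3) (c + 1) * (c + 7)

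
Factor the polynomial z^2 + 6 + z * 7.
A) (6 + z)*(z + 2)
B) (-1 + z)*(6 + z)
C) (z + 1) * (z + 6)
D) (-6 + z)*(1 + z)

We need to factor z^2 + 6 + z * 7.
The factored form is (z + 1) * (z + 6).
C) (z + 1) * (z + 6)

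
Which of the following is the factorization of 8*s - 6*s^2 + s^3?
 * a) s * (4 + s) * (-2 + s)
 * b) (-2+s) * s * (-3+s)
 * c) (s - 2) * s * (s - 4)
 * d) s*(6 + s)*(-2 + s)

We need to factor 8*s - 6*s^2 + s^3.
The factored form is (s - 2) * s * (s - 4).
c) (s - 2) * s * (s - 4)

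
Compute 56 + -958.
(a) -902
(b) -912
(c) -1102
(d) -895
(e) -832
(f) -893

56 + -958 = -902
a) -902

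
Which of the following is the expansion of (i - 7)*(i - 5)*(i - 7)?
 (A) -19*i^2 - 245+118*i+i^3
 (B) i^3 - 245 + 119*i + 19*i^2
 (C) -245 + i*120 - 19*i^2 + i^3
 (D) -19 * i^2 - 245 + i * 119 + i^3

Expanding (i - 7)*(i - 5)*(i - 7):
= -19 * i^2 - 245 + i * 119 + i^3
D) -19 * i^2 - 245 + i * 119 + i^3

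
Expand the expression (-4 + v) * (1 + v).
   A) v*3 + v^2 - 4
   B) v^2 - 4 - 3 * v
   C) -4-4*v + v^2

Expanding (-4 + v) * (1 + v):
= v^2 - 4 - 3 * v
B) v^2 - 4 - 3 * v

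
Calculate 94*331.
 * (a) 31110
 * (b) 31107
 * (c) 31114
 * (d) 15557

94 * 331 = 31114
c) 31114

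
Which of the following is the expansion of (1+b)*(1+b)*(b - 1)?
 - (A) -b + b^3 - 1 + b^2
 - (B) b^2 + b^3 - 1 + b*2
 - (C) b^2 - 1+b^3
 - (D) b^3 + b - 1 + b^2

Expanding (1+b)*(1+b)*(b - 1):
= -b + b^3 - 1 + b^2
A) -b + b^3 - 1 + b^2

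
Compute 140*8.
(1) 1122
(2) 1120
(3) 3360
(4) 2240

140 * 8 = 1120
2) 1120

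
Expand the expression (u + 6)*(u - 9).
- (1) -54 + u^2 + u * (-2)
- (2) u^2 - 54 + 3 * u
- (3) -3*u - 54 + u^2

Expanding (u + 6)*(u - 9):
= -3*u - 54 + u^2
3) -3*u - 54 + u^2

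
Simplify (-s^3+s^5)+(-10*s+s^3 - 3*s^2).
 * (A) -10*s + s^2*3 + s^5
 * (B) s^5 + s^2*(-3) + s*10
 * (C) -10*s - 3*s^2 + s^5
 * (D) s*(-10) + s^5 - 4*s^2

Adding the polynomials and combining like terms:
(-s^3 + s^5) + (-10*s + s^3 - 3*s^2)
= -10*s - 3*s^2 + s^5
C) -10*s - 3*s^2 + s^5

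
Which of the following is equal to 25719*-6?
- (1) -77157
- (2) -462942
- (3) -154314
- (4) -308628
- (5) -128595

25719 * -6 = -154314
3) -154314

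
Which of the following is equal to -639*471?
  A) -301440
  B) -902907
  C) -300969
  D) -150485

-639 * 471 = -300969
C) -300969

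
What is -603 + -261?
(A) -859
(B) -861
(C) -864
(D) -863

-603 + -261 = -864
C) -864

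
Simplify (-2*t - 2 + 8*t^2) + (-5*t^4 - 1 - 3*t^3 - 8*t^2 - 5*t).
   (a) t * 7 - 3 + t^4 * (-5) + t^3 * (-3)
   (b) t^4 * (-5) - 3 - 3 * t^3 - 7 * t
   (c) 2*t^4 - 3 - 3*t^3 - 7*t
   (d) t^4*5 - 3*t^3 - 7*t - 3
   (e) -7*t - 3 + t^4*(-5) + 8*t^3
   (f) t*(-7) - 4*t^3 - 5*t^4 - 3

Adding the polynomials and combining like terms:
(-2*t - 2 + 8*t^2) + (-5*t^4 - 1 - 3*t^3 - 8*t^2 - 5*t)
= t^4 * (-5) - 3 - 3 * t^3 - 7 * t
b) t^4 * (-5) - 3 - 3 * t^3 - 7 * t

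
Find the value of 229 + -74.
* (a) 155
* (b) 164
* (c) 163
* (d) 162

229 + -74 = 155
a) 155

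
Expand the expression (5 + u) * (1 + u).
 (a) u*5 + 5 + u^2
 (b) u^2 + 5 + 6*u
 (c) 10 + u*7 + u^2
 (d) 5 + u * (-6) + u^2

Expanding (5 + u) * (1 + u):
= u^2 + 5 + 6*u
b) u^2 + 5 + 6*u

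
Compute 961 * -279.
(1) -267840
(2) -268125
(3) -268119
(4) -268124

961 * -279 = -268119
3) -268119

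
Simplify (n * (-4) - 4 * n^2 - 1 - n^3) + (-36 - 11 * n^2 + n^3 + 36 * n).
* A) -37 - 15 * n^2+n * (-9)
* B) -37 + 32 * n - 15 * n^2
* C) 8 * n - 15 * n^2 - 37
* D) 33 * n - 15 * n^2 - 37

Adding the polynomials and combining like terms:
(n*(-4) - 4*n^2 - 1 - n^3) + (-36 - 11*n^2 + n^3 + 36*n)
= -37 + 32 * n - 15 * n^2
B) -37 + 32 * n - 15 * n^2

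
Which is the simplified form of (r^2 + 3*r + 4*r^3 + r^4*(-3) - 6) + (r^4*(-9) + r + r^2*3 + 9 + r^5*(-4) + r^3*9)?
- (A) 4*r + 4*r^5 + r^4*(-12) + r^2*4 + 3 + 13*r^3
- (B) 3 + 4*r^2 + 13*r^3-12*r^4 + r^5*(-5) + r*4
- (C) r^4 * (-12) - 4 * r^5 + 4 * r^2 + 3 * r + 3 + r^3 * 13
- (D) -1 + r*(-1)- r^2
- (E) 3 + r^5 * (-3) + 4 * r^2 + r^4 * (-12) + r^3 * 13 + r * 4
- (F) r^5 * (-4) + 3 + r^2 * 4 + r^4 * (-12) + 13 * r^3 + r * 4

Adding the polynomials and combining like terms:
(r^2 + 3*r + 4*r^3 + r^4*(-3) - 6) + (r^4*(-9) + r + r^2*3 + 9 + r^5*(-4) + r^3*9)
= r^5 * (-4) + 3 + r^2 * 4 + r^4 * (-12) + 13 * r^3 + r * 4
F) r^5 * (-4) + 3 + r^2 * 4 + r^4 * (-12) + 13 * r^3 + r * 4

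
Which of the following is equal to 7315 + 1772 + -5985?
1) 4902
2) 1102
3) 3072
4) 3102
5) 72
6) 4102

First: 7315 + 1772 = 9087
Then: 9087 + -5985 = 3102
4) 3102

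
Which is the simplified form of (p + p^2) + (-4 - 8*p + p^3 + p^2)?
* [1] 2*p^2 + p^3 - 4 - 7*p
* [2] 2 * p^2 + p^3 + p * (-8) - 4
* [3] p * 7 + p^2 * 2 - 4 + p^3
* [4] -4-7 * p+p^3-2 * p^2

Adding the polynomials and combining like terms:
(p + p^2) + (-4 - 8*p + p^3 + p^2)
= 2*p^2 + p^3 - 4 - 7*p
1) 2*p^2 + p^3 - 4 - 7*p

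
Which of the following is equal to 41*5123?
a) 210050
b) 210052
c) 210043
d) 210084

41 * 5123 = 210043
c) 210043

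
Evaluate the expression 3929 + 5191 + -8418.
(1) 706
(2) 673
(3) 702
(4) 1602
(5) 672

First: 3929 + 5191 = 9120
Then: 9120 + -8418 = 702
3) 702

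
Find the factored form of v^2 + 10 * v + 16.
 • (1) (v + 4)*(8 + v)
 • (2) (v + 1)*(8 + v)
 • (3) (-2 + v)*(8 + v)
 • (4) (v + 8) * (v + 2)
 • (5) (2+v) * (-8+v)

We need to factor v^2 + 10 * v + 16.
The factored form is (v + 8) * (v + 2).
4) (v + 8) * (v + 2)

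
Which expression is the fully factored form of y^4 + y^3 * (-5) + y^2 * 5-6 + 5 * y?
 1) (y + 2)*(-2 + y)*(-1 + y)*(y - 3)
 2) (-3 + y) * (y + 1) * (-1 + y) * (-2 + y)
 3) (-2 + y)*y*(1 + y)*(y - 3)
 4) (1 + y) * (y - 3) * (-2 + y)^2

We need to factor y^4 + y^3 * (-5) + y^2 * 5-6 + 5 * y.
The factored form is (-3 + y) * (y + 1) * (-1 + y) * (-2 + y).
2) (-3 + y) * (y + 1) * (-1 + y) * (-2 + y)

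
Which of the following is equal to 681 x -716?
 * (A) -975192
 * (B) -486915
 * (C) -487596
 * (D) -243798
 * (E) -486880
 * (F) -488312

681 * -716 = -487596
C) -487596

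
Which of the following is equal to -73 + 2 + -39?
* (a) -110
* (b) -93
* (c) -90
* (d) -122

First: -73 + 2 = -71
Then: -71 + -39 = -110
a) -110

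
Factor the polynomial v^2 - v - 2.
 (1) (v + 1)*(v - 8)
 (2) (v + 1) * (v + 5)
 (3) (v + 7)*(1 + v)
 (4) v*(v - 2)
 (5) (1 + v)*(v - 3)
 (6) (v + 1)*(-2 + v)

We need to factor v^2 - v - 2.
The factored form is (v + 1)*(-2 + v).
6) (v + 1)*(-2 + v)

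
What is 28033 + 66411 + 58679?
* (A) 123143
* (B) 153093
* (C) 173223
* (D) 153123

First: 28033 + 66411 = 94444
Then: 94444 + 58679 = 153123
D) 153123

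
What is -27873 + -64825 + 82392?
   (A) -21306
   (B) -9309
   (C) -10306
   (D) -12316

First: -27873 + -64825 = -92698
Then: -92698 + 82392 = -10306
C) -10306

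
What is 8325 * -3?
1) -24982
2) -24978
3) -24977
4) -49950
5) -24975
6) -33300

8325 * -3 = -24975
5) -24975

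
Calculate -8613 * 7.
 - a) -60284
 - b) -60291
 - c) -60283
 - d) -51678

-8613 * 7 = -60291
b) -60291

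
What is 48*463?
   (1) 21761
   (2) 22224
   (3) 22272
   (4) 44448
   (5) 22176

48 * 463 = 22224
2) 22224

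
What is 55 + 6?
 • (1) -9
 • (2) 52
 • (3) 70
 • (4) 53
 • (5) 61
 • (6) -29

55 + 6 = 61
5) 61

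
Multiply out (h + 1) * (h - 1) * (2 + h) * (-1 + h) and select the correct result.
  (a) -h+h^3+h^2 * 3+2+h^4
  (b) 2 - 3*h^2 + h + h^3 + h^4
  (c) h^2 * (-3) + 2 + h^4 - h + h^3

Expanding (h + 1) * (h - 1) * (2 + h) * (-1 + h):
= h^2 * (-3) + 2 + h^4 - h + h^3
c) h^2 * (-3) + 2 + h^4 - h + h^3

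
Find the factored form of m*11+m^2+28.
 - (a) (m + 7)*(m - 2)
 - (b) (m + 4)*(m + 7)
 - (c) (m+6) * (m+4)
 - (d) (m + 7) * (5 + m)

We need to factor m*11+m^2+28.
The factored form is (m + 4)*(m + 7).
b) (m + 4)*(m + 7)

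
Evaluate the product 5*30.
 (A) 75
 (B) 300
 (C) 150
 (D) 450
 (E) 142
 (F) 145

5 * 30 = 150
C) 150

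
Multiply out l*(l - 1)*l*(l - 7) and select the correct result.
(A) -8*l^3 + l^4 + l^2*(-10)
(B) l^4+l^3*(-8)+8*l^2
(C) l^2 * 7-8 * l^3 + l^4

Expanding l*(l - 1)*l*(l - 7):
= l^2 * 7-8 * l^3 + l^4
C) l^2 * 7-8 * l^3 + l^4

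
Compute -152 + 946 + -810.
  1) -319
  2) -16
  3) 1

First: -152 + 946 = 794
Then: 794 + -810 = -16
2) -16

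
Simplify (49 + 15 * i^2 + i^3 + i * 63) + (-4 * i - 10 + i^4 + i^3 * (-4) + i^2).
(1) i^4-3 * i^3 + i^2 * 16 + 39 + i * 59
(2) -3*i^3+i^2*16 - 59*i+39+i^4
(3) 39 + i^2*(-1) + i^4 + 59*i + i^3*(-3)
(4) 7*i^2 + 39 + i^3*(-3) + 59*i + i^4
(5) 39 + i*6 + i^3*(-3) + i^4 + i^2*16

Adding the polynomials and combining like terms:
(49 + 15*i^2 + i^3 + i*63) + (-4*i - 10 + i^4 + i^3*(-4) + i^2)
= i^4-3 * i^3 + i^2 * 16 + 39 + i * 59
1) i^4-3 * i^3 + i^2 * 16 + 39 + i * 59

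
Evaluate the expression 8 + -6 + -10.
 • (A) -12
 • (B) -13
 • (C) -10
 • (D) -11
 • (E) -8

First: 8 + -6 = 2
Then: 2 + -10 = -8
E) -8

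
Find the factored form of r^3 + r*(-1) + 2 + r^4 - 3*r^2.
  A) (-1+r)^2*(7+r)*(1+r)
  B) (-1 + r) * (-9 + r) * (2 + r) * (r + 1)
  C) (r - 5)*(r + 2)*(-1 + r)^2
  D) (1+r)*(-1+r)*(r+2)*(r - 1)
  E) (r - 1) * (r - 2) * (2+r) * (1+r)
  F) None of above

We need to factor r^3 + r*(-1) + 2 + r^4 - 3*r^2.
The factored form is (1+r)*(-1+r)*(r+2)*(r - 1).
D) (1+r)*(-1+r)*(r+2)*(r - 1)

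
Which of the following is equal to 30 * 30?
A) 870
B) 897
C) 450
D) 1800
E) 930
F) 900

30 * 30 = 900
F) 900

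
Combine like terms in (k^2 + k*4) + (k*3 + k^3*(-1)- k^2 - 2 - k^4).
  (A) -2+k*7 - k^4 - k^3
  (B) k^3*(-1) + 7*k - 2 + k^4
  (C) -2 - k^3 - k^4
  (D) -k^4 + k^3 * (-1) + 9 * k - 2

Adding the polynomials and combining like terms:
(k^2 + k*4) + (k*3 + k^3*(-1) - k^2 - 2 - k^4)
= -2+k*7 - k^4 - k^3
A) -2+k*7 - k^4 - k^3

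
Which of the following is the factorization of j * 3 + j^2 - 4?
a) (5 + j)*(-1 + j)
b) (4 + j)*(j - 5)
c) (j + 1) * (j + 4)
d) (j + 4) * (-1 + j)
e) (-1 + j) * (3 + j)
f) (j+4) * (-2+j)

We need to factor j * 3 + j^2 - 4.
The factored form is (j + 4) * (-1 + j).
d) (j + 4) * (-1 + j)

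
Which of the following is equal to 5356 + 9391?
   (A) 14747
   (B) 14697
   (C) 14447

5356 + 9391 = 14747
A) 14747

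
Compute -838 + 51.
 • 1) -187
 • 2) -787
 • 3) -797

-838 + 51 = -787
2) -787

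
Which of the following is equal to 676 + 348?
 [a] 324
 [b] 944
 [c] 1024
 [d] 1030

676 + 348 = 1024
c) 1024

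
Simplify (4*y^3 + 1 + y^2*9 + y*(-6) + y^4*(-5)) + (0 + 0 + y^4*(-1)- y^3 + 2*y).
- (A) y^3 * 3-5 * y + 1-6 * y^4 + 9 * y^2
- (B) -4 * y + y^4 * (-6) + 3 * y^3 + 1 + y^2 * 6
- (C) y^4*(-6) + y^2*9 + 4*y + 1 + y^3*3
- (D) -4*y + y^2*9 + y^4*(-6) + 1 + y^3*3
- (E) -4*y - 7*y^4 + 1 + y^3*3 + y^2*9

Adding the polynomials and combining like terms:
(4*y^3 + 1 + y^2*9 + y*(-6) + y^4*(-5)) + (0 + 0 + y^4*(-1) - y^3 + 2*y)
= -4*y + y^2*9 + y^4*(-6) + 1 + y^3*3
D) -4*y + y^2*9 + y^4*(-6) + 1 + y^3*3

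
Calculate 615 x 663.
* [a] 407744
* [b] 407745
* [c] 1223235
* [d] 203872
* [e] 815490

615 * 663 = 407745
b) 407745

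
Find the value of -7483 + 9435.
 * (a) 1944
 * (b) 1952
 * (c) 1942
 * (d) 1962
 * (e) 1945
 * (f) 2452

-7483 + 9435 = 1952
b) 1952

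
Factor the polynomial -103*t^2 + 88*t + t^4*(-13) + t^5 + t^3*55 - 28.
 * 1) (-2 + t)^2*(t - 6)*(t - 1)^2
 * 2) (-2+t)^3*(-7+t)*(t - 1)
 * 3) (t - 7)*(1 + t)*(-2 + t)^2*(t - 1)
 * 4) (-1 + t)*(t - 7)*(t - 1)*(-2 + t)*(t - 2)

We need to factor -103*t^2 + 88*t + t^4*(-13) + t^5 + t^3*55 - 28.
The factored form is (-1 + t)*(t - 7)*(t - 1)*(-2 + t)*(t - 2).
4) (-1 + t)*(t - 7)*(t - 1)*(-2 + t)*(t - 2)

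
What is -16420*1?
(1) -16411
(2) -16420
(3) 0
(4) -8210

-16420 * 1 = -16420
2) -16420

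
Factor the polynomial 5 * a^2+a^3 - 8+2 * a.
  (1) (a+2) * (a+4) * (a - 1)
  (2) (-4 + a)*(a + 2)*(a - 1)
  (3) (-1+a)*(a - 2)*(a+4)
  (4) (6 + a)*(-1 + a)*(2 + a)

We need to factor 5 * a^2+a^3 - 8+2 * a.
The factored form is (a+2) * (a+4) * (a - 1).
1) (a+2) * (a+4) * (a - 1)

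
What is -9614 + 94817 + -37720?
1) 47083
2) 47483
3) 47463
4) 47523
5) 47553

First: -9614 + 94817 = 85203
Then: 85203 + -37720 = 47483
2) 47483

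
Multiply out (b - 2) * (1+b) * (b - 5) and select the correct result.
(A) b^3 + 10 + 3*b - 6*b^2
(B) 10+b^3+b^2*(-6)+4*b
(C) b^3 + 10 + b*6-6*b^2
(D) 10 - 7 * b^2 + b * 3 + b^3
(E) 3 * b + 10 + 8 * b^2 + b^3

Expanding (b - 2) * (1+b) * (b - 5):
= b^3 + 10 + 3*b - 6*b^2
A) b^3 + 10 + 3*b - 6*b^2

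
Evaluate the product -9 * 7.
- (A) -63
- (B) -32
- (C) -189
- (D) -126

-9 * 7 = -63
A) -63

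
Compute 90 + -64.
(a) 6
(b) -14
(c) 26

90 + -64 = 26
c) 26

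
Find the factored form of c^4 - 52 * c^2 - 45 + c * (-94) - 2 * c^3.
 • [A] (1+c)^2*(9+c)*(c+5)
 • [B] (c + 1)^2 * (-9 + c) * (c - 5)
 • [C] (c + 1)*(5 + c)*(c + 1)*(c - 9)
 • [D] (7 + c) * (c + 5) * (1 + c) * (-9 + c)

We need to factor c^4 - 52 * c^2 - 45 + c * (-94) - 2 * c^3.
The factored form is (c + 1)*(5 + c)*(c + 1)*(c - 9).
C) (c + 1)*(5 + c)*(c + 1)*(c - 9)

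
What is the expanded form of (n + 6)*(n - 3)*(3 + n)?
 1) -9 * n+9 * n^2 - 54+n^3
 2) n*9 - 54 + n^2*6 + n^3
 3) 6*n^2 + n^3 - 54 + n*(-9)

Expanding (n + 6)*(n - 3)*(3 + n):
= 6*n^2 + n^3 - 54 + n*(-9)
3) 6*n^2 + n^3 - 54 + n*(-9)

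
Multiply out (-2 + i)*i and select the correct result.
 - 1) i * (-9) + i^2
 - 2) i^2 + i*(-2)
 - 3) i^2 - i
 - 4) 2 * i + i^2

Expanding (-2 + i)*i:
= i^2 + i*(-2)
2) i^2 + i*(-2)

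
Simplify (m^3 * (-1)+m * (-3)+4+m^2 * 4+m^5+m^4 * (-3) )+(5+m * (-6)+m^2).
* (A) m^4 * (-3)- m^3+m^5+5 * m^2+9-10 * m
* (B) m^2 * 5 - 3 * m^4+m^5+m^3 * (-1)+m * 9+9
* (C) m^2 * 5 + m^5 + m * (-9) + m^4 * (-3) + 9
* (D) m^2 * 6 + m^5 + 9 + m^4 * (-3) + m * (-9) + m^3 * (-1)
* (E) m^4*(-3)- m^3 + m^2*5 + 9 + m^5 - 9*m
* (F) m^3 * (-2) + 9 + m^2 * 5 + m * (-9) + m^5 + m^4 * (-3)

Adding the polynomials and combining like terms:
(m^3*(-1) + m*(-3) + 4 + m^2*4 + m^5 + m^4*(-3)) + (5 + m*(-6) + m^2)
= m^4*(-3)- m^3 + m^2*5 + 9 + m^5 - 9*m
E) m^4*(-3)- m^3 + m^2*5 + 9 + m^5 - 9*m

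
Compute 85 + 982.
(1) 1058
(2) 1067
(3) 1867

85 + 982 = 1067
2) 1067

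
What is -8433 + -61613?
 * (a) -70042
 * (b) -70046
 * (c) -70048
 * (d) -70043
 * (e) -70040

-8433 + -61613 = -70046
b) -70046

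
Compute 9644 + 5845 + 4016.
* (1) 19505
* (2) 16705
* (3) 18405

First: 9644 + 5845 = 15489
Then: 15489 + 4016 = 19505
1) 19505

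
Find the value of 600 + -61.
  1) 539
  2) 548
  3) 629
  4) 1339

600 + -61 = 539
1) 539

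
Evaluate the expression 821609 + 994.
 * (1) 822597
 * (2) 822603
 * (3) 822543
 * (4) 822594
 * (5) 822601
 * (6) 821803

821609 + 994 = 822603
2) 822603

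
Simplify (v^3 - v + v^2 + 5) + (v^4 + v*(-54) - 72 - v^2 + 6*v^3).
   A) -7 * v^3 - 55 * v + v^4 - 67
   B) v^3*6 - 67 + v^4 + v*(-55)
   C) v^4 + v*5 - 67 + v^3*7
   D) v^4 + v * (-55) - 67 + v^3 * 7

Adding the polynomials and combining like terms:
(v^3 - v + v^2 + 5) + (v^4 + v*(-54) - 72 - v^2 + 6*v^3)
= v^4 + v * (-55) - 67 + v^3 * 7
D) v^4 + v * (-55) - 67 + v^3 * 7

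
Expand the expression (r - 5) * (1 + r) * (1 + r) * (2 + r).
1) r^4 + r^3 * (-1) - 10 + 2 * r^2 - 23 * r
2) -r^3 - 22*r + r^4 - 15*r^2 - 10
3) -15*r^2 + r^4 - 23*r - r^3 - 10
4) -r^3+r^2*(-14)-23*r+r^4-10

Expanding (r - 5) * (1 + r) * (1 + r) * (2 + r):
= -15*r^2 + r^4 - 23*r - r^3 - 10
3) -15*r^2 + r^4 - 23*r - r^3 - 10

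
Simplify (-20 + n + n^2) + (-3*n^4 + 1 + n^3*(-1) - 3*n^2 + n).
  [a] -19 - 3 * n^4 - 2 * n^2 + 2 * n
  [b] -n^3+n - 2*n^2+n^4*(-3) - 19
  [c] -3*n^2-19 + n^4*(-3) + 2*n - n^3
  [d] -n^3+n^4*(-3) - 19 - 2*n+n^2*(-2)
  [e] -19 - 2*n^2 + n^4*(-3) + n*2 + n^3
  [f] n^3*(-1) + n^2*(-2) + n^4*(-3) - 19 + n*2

Adding the polynomials and combining like terms:
(-20 + n + n^2) + (-3*n^4 + 1 + n^3*(-1) - 3*n^2 + n)
= n^3*(-1) + n^2*(-2) + n^4*(-3) - 19 + n*2
f) n^3*(-1) + n^2*(-2) + n^4*(-3) - 19 + n*2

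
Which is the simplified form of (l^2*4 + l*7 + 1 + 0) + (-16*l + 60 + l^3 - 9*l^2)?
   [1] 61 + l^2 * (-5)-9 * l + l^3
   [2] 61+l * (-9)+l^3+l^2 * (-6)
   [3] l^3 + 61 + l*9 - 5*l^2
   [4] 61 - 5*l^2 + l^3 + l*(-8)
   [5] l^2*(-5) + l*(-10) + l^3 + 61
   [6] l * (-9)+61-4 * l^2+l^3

Adding the polynomials and combining like terms:
(l^2*4 + l*7 + 1 + 0) + (-16*l + 60 + l^3 - 9*l^2)
= 61 + l^2 * (-5)-9 * l + l^3
1) 61 + l^2 * (-5)-9 * l + l^3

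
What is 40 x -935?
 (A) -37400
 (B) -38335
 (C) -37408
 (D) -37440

40 * -935 = -37400
A) -37400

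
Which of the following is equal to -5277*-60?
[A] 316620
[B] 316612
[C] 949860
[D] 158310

-5277 * -60 = 316620
A) 316620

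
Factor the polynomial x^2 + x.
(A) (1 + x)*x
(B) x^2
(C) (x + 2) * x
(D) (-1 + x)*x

We need to factor x^2 + x.
The factored form is (1 + x)*x.
A) (1 + x)*x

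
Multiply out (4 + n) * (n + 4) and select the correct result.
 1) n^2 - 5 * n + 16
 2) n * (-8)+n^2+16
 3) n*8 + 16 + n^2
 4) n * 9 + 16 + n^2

Expanding (4 + n) * (n + 4):
= n*8 + 16 + n^2
3) n*8 + 16 + n^2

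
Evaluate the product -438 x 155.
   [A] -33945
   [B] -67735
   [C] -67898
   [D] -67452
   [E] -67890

-438 * 155 = -67890
E) -67890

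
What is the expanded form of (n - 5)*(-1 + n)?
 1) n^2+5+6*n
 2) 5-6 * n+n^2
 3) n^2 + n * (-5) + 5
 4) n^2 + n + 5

Expanding (n - 5)*(-1 + n):
= 5-6 * n+n^2
2) 5-6 * n+n^2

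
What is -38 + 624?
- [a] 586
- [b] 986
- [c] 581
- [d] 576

-38 + 624 = 586
a) 586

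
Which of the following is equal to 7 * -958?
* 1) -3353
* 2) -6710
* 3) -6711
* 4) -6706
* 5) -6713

7 * -958 = -6706
4) -6706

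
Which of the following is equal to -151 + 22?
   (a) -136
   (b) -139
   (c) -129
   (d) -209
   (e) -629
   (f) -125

-151 + 22 = -129
c) -129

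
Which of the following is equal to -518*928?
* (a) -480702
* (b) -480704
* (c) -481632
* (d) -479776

-518 * 928 = -480704
b) -480704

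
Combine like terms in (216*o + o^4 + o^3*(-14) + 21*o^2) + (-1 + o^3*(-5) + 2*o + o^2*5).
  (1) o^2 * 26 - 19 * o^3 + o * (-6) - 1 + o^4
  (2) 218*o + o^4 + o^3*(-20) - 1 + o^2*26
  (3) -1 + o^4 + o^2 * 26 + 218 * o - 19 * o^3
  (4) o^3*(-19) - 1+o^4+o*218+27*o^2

Adding the polynomials and combining like terms:
(216*o + o^4 + o^3*(-14) + 21*o^2) + (-1 + o^3*(-5) + 2*o + o^2*5)
= -1 + o^4 + o^2 * 26 + 218 * o - 19 * o^3
3) -1 + o^4 + o^2 * 26 + 218 * o - 19 * o^3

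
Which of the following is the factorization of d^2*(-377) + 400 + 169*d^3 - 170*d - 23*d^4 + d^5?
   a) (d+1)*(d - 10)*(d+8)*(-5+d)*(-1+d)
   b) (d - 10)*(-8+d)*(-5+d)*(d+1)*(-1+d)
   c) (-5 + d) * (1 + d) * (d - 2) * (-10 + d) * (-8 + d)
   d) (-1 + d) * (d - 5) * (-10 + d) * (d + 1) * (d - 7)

We need to factor d^2*(-377) + 400 + 169*d^3 - 170*d - 23*d^4 + d^5.
The factored form is (d - 10)*(-8+d)*(-5+d)*(d+1)*(-1+d).
b) (d - 10)*(-8+d)*(-5+d)*(d+1)*(-1+d)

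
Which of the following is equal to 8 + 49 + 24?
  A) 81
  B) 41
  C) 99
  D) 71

First: 8 + 49 = 57
Then: 57 + 24 = 81
A) 81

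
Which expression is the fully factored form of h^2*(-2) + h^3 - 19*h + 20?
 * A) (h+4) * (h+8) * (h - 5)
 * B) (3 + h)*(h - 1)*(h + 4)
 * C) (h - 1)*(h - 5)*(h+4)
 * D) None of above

We need to factor h^2*(-2) + h^3 - 19*h + 20.
The factored form is (h - 1)*(h - 5)*(h+4).
C) (h - 1)*(h - 5)*(h+4)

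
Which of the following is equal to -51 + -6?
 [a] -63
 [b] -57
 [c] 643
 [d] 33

-51 + -6 = -57
b) -57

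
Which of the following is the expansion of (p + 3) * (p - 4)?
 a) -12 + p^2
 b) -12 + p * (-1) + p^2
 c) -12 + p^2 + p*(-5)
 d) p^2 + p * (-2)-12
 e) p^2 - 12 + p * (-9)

Expanding (p + 3) * (p - 4):
= -12 + p * (-1) + p^2
b) -12 + p * (-1) + p^2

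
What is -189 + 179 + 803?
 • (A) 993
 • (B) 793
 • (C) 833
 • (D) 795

First: -189 + 179 = -10
Then: -10 + 803 = 793
B) 793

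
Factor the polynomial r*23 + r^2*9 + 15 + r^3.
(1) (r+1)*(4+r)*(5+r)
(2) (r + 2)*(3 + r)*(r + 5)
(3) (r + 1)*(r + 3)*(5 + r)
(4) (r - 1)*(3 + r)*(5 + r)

We need to factor r*23 + r^2*9 + 15 + r^3.
The factored form is (r + 1)*(r + 3)*(5 + r).
3) (r + 1)*(r + 3)*(5 + r)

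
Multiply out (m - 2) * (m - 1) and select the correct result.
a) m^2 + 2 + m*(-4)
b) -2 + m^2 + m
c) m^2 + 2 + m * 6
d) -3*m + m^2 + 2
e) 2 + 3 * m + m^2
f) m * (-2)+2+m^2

Expanding (m - 2) * (m - 1):
= -3*m + m^2 + 2
d) -3*m + m^2 + 2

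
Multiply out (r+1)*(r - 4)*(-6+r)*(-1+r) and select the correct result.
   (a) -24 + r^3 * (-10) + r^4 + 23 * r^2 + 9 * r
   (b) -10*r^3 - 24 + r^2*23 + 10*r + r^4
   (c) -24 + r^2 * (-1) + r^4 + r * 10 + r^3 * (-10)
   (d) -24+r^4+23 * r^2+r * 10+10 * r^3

Expanding (r+1)*(r - 4)*(-6+r)*(-1+r):
= -10*r^3 - 24 + r^2*23 + 10*r + r^4
b) -10*r^3 - 24 + r^2*23 + 10*r + r^4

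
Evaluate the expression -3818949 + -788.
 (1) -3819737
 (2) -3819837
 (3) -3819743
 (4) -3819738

-3818949 + -788 = -3819737
1) -3819737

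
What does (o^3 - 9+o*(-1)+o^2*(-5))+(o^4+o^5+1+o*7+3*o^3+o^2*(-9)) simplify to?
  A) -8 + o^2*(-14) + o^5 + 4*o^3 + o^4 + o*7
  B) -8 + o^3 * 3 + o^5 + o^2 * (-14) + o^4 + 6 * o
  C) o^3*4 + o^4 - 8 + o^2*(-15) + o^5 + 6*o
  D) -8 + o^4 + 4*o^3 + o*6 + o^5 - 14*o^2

Adding the polynomials and combining like terms:
(o^3 - 9 + o*(-1) + o^2*(-5)) + (o^4 + o^5 + 1 + o*7 + 3*o^3 + o^2*(-9))
= -8 + o^4 + 4*o^3 + o*6 + o^5 - 14*o^2
D) -8 + o^4 + 4*o^3 + o*6 + o^5 - 14*o^2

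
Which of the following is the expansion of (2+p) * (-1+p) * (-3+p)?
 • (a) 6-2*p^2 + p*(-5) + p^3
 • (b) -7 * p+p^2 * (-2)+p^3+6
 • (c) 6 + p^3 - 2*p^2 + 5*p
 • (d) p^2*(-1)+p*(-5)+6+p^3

Expanding (2+p) * (-1+p) * (-3+p):
= 6-2*p^2 + p*(-5) + p^3
a) 6-2*p^2 + p*(-5) + p^3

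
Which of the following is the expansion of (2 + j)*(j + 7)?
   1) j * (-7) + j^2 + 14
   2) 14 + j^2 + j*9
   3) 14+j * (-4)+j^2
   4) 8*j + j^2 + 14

Expanding (2 + j)*(j + 7):
= 14 + j^2 + j*9
2) 14 + j^2 + j*9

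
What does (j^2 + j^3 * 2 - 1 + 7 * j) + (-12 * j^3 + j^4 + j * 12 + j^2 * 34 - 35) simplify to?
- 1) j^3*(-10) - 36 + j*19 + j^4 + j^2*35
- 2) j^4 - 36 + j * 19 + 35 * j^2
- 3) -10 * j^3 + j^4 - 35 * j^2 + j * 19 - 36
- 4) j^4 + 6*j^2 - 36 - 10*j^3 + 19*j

Adding the polynomials and combining like terms:
(j^2 + j^3*2 - 1 + 7*j) + (-12*j^3 + j^4 + j*12 + j^2*34 - 35)
= j^3*(-10) - 36 + j*19 + j^4 + j^2*35
1) j^3*(-10) - 36 + j*19 + j^4 + j^2*35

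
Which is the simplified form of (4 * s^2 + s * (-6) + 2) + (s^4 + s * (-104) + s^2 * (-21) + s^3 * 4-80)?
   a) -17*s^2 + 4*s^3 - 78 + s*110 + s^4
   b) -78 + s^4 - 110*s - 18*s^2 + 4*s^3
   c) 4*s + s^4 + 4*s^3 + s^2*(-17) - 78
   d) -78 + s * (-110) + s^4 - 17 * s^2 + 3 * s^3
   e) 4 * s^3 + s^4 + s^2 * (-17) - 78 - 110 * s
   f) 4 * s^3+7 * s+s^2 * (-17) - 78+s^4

Adding the polynomials and combining like terms:
(4*s^2 + s*(-6) + 2) + (s^4 + s*(-104) + s^2*(-21) + s^3*4 - 80)
= 4 * s^3 + s^4 + s^2 * (-17) - 78 - 110 * s
e) 4 * s^3 + s^4 + s^2 * (-17) - 78 - 110 * s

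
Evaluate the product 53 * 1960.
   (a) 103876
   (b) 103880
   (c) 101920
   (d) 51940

53 * 1960 = 103880
b) 103880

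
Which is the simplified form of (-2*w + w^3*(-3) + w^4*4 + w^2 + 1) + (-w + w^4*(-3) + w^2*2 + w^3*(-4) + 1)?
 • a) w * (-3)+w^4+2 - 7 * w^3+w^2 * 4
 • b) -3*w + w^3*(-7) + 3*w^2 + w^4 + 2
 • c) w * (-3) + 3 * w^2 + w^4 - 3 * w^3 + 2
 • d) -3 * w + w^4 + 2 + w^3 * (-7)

Adding the polynomials and combining like terms:
(-2*w + w^3*(-3) + w^4*4 + w^2 + 1) + (-w + w^4*(-3) + w^2*2 + w^3*(-4) + 1)
= -3*w + w^3*(-7) + 3*w^2 + w^4 + 2
b) -3*w + w^3*(-7) + 3*w^2 + w^4 + 2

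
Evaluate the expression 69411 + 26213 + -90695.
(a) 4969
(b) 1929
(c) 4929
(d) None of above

First: 69411 + 26213 = 95624
Then: 95624 + -90695 = 4929
c) 4929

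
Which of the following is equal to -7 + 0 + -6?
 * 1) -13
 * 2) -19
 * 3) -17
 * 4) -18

First: -7 + 0 = -7
Then: -7 + -6 = -13
1) -13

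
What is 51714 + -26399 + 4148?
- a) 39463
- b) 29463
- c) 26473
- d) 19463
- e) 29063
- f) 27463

First: 51714 + -26399 = 25315
Then: 25315 + 4148 = 29463
b) 29463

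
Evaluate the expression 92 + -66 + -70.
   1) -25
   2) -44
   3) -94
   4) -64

First: 92 + -66 = 26
Then: 26 + -70 = -44
2) -44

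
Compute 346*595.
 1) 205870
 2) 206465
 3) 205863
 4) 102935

346 * 595 = 205870
1) 205870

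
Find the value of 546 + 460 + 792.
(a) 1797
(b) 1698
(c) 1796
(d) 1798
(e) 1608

First: 546 + 460 = 1006
Then: 1006 + 792 = 1798
d) 1798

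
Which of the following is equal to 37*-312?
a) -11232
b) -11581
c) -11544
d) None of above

37 * -312 = -11544
c) -11544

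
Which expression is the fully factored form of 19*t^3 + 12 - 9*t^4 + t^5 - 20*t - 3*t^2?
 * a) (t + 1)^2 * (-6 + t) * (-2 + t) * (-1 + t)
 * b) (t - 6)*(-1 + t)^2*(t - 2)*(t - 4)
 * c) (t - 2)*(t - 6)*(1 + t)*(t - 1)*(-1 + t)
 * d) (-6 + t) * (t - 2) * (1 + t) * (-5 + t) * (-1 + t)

We need to factor 19*t^3 + 12 - 9*t^4 + t^5 - 20*t - 3*t^2.
The factored form is (t - 2)*(t - 6)*(1 + t)*(t - 1)*(-1 + t).
c) (t - 2)*(t - 6)*(1 + t)*(t - 1)*(-1 + t)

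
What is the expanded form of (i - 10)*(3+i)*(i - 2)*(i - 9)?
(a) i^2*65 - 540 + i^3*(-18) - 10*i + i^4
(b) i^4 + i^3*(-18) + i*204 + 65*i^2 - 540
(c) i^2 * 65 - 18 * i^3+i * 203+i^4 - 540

Expanding (i - 10)*(3+i)*(i - 2)*(i - 9):
= i^4 + i^3*(-18) + i*204 + 65*i^2 - 540
b) i^4 + i^3*(-18) + i*204 + 65*i^2 - 540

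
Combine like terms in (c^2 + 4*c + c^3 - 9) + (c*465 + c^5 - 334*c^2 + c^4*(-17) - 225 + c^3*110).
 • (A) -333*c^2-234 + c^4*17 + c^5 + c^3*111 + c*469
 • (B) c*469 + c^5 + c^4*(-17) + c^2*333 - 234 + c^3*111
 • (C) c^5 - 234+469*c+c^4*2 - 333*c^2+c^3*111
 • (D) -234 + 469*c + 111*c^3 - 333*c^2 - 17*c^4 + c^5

Adding the polynomials and combining like terms:
(c^2 + 4*c + c^3 - 9) + (c*465 + c^5 - 334*c^2 + c^4*(-17) - 225 + c^3*110)
= -234 + 469*c + 111*c^3 - 333*c^2 - 17*c^4 + c^5
D) -234 + 469*c + 111*c^3 - 333*c^2 - 17*c^4 + c^5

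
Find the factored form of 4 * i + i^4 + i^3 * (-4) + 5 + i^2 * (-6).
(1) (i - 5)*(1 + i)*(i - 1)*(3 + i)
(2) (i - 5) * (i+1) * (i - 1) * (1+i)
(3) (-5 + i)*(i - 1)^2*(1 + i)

We need to factor 4 * i + i^4 + i^3 * (-4) + 5 + i^2 * (-6).
The factored form is (i - 5) * (i+1) * (i - 1) * (1+i).
2) (i - 5) * (i+1) * (i - 1) * (1+i)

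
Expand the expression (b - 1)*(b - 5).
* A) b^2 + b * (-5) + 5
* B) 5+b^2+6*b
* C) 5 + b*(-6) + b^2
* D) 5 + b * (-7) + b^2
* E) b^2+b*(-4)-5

Expanding (b - 1)*(b - 5):
= 5 + b*(-6) + b^2
C) 5 + b*(-6) + b^2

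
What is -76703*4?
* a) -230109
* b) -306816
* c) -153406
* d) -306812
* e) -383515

-76703 * 4 = -306812
d) -306812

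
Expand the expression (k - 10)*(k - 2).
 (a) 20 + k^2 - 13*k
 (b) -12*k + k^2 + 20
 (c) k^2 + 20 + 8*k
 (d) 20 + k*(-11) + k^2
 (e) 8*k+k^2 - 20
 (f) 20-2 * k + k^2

Expanding (k - 10)*(k - 2):
= -12*k + k^2 + 20
b) -12*k + k^2 + 20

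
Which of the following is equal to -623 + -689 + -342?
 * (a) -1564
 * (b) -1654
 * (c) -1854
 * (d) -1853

First: -623 + -689 = -1312
Then: -1312 + -342 = -1654
b) -1654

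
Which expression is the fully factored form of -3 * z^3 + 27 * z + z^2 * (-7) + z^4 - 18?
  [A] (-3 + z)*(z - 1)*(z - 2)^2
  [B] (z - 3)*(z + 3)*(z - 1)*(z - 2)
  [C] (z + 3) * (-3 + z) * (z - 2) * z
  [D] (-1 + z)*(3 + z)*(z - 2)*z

We need to factor -3 * z^3 + 27 * z + z^2 * (-7) + z^4 - 18.
The factored form is (z - 3)*(z + 3)*(z - 1)*(z - 2).
B) (z - 3)*(z + 3)*(z - 1)*(z - 2)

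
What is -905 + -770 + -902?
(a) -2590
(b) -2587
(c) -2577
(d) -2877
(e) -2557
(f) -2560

First: -905 + -770 = -1675
Then: -1675 + -902 = -2577
c) -2577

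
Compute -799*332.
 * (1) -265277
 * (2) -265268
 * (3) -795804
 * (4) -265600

-799 * 332 = -265268
2) -265268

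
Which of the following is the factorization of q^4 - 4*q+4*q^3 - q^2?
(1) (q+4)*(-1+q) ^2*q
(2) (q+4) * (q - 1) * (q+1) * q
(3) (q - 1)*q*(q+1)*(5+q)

We need to factor q^4 - 4*q+4*q^3 - q^2.
The factored form is (q+4) * (q - 1) * (q+1) * q.
2) (q+4) * (q - 1) * (q+1) * q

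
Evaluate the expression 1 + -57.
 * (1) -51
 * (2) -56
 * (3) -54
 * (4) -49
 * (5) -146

1 + -57 = -56
2) -56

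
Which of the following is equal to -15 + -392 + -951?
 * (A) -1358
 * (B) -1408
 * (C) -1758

First: -15 + -392 = -407
Then: -407 + -951 = -1358
A) -1358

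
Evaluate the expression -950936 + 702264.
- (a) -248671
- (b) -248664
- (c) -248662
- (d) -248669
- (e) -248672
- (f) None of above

-950936 + 702264 = -248672
e) -248672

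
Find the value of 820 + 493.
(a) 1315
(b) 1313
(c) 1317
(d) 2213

820 + 493 = 1313
b) 1313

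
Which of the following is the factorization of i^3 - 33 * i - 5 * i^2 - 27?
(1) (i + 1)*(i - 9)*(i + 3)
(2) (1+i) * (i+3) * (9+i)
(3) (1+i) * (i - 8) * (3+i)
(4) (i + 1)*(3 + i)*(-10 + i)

We need to factor i^3 - 33 * i - 5 * i^2 - 27.
The factored form is (i + 1)*(i - 9)*(i + 3).
1) (i + 1)*(i - 9)*(i + 3)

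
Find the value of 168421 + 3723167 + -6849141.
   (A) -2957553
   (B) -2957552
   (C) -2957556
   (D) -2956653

First: 168421 + 3723167 = 3891588
Then: 3891588 + -6849141 = -2957553
A) -2957553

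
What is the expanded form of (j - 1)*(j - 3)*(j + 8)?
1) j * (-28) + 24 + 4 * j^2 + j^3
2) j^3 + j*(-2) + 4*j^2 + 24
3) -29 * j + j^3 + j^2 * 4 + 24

Expanding (j - 1)*(j - 3)*(j + 8):
= -29 * j + j^3 + j^2 * 4 + 24
3) -29 * j + j^3 + j^2 * 4 + 24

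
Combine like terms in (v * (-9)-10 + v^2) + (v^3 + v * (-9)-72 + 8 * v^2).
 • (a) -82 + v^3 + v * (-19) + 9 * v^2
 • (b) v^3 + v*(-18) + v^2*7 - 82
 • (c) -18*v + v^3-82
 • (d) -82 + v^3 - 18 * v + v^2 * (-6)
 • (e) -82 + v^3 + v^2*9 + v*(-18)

Adding the polynomials and combining like terms:
(v*(-9) - 10 + v^2) + (v^3 + v*(-9) - 72 + 8*v^2)
= -82 + v^3 + v^2*9 + v*(-18)
e) -82 + v^3 + v^2*9 + v*(-18)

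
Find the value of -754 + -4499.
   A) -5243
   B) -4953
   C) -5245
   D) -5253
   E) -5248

-754 + -4499 = -5253
D) -5253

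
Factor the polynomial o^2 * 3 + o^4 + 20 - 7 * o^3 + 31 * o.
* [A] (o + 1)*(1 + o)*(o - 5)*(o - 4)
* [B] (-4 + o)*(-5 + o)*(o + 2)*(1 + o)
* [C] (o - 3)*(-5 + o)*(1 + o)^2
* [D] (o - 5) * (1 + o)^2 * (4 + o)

We need to factor o^2 * 3 + o^4 + 20 - 7 * o^3 + 31 * o.
The factored form is (o + 1)*(1 + o)*(o - 5)*(o - 4).
A) (o + 1)*(1 + o)*(o - 5)*(o - 4)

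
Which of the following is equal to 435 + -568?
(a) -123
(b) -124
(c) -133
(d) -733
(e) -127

435 + -568 = -133
c) -133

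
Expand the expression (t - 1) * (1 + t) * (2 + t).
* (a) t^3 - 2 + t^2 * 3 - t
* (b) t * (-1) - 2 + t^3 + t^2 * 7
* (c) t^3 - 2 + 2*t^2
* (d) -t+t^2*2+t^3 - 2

Expanding (t - 1) * (1 + t) * (2 + t):
= -t+t^2*2+t^3 - 2
d) -t+t^2*2+t^3 - 2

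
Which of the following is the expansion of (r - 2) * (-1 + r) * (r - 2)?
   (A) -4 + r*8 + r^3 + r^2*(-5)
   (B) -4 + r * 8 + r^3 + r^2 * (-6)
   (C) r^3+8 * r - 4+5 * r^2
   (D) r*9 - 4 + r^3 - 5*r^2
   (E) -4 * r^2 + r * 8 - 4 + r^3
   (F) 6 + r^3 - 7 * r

Expanding (r - 2) * (-1 + r) * (r - 2):
= -4 + r*8 + r^3 + r^2*(-5)
A) -4 + r*8 + r^3 + r^2*(-5)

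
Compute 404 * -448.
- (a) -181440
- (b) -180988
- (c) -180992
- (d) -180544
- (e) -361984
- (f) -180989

404 * -448 = -180992
c) -180992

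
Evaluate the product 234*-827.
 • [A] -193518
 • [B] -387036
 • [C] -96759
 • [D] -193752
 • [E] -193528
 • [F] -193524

234 * -827 = -193518
A) -193518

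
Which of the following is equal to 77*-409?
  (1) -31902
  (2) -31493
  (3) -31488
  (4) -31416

77 * -409 = -31493
2) -31493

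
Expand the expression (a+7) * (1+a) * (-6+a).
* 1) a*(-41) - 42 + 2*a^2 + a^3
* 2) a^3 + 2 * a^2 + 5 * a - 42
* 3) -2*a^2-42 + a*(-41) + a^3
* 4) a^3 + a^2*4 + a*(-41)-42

Expanding (a+7) * (1+a) * (-6+a):
= a*(-41) - 42 + 2*a^2 + a^3
1) a*(-41) - 42 + 2*a^2 + a^3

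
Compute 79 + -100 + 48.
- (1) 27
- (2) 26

First: 79 + -100 = -21
Then: -21 + 48 = 27
1) 27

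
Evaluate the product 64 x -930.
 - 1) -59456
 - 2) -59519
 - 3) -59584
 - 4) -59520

64 * -930 = -59520
4) -59520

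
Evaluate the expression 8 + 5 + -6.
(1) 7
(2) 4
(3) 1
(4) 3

First: 8 + 5 = 13
Then: 13 + -6 = 7
1) 7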